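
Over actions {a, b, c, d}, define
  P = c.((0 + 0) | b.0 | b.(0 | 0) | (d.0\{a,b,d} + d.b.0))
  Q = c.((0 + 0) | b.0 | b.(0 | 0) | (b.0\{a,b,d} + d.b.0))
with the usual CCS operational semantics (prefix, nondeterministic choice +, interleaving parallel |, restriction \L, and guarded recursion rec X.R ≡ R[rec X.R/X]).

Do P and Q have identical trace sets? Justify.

NO — witness ⟨cbbb⟩

Reachable graph of P (17 states):
  u0 = c.((0 + 0) | b.0 | b.(0 | 0) | (d.0\{a,b,d} + d.b.0)) :: —c→ u1
  u1 = (0 + 0) | b.0 | b.(0 | 0) | (d.0\{a,b,d} + d.b.0) :: —b→ u2, —b→ u3, —d→ u4, —d→ u5
  u2 = (0 + 0) | 0 | b.(0 | 0) | (d.0\{a,b,d} + d.b.0) :: —b→ u6, —d→ u7, —d→ u8
  u3 = (0 + 0) | b.0 | (0 | 0) | (d.0\{a,b,d} + d.b.0) :: —b→ u6, —d→ u10, —d→ u9
  u4 = (0 + 0) | b.0 | b.(0 | 0) | 0\{a,b,d} :: —b→ u7, —b→ u9
  u5 = (0 + 0) | b.0 | b.(0 | 0) | b.0 :: —b→ u10, —b→ u11, —b→ u8
  u6 = (0 + 0) | 0 | (0 | 0) | (d.0\{a,b,d} + d.b.0) :: —d→ u12, —d→ u13
  u7 = (0 + 0) | 0 | b.(0 | 0) | 0\{a,b,d} :: —b→ u12
  u8 = (0 + 0) | 0 | b.(0 | 0) | b.0 :: —b→ u13, —b→ u14
  u9 = (0 + 0) | b.0 | (0 | 0) | 0\{a,b,d} :: —b→ u12
  u10 = (0 + 0) | b.0 | (0 | 0) | b.0 :: —b→ u13, —b→ u15
  u11 = (0 + 0) | b.0 | b.(0 | 0) | 0 :: —b→ u14, —b→ u15
  u12 = (0 + 0) | 0 | (0 | 0) | 0\{a,b,d} :: ·
  u13 = (0 + 0) | 0 | (0 | 0) | b.0 :: —b→ u16
  u14 = (0 + 0) | 0 | b.(0 | 0) | 0 :: —b→ u16
  u15 = (0 + 0) | b.0 | (0 | 0) | 0 :: —b→ u16
  u16 = (0 + 0) | 0 | (0 | 0) | 0 :: ·
Reachable graph of Q (17 states):
  v0 = c.((0 + 0) | b.0 | b.(0 | 0) | (b.0\{a,b,d} + d.b.0)) :: —c→ v1
  v1 = (0 + 0) | b.0 | b.(0 | 0) | (b.0\{a,b,d} + d.b.0) :: —b→ v2, —b→ v3, —b→ v4, —d→ v5
  v2 = (0 + 0) | 0 | b.(0 | 0) | (b.0\{a,b,d} + d.b.0) :: —b→ v6, —b→ v7, —d→ v8
  v3 = (0 + 0) | b.0 | (0 | 0) | (b.0\{a,b,d} + d.b.0) :: —b→ v6, —b→ v9, —d→ v10
  v4 = (0 + 0) | b.0 | b.(0 | 0) | 0\{a,b,d} :: —b→ v7, —b→ v9
  v5 = (0 + 0) | b.0 | b.(0 | 0) | b.0 :: —b→ v10, —b→ v11, —b→ v8
  v6 = (0 + 0) | 0 | (0 | 0) | (b.0\{a,b,d} + d.b.0) :: —b→ v12, —d→ v13
  v7 = (0 + 0) | 0 | b.(0 | 0) | 0\{a,b,d} :: —b→ v12
  v8 = (0 + 0) | 0 | b.(0 | 0) | b.0 :: —b→ v13, —b→ v14
  v9 = (0 + 0) | b.0 | (0 | 0) | 0\{a,b,d} :: —b→ v12
  v10 = (0 + 0) | b.0 | (0 | 0) | b.0 :: —b→ v13, —b→ v15
  v11 = (0 + 0) | b.0 | b.(0 | 0) | 0 :: —b→ v14, —b→ v15
  v12 = (0 + 0) | 0 | (0 | 0) | 0\{a,b,d} :: ·
  v13 = (0 + 0) | 0 | (0 | 0) | b.0 :: —b→ v16
  v14 = (0 + 0) | 0 | b.(0 | 0) | 0 :: —b→ v16
  v15 = (0 + 0) | b.0 | (0 | 0) | 0 :: —b→ v16
  v16 = (0 + 0) | 0 | (0 | 0) | 0 :: ·
Run σ = ⟨cbbb⟩ on Q: start {v0}
  [1] c ⇒ {v1}
  [2] b ⇒ {v2, v3, v4}
  [3] b ⇒ {v6, v7, v9}
  [4] b ⇒ {v12}
  — Q admits the full trace.
Run σ = ⟨cbbb⟩ on P: start {u0}
  [1] c ⇒ {u1}
  [2] b ⇒ {u2, u3}
  [3] b ⇒ {u6}
  [4] b ⇒ no successor for P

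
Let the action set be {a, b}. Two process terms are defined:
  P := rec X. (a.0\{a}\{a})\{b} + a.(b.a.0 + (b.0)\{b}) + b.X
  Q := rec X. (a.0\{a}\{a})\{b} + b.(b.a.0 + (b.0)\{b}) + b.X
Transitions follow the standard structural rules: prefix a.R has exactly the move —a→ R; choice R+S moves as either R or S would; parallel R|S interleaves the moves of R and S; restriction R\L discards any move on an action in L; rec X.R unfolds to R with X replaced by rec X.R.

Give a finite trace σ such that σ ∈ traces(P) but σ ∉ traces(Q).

ab

LTS(P): 5 reachable states
  s0 = rec X. (a.0\{a}\{a})\{b} + a.(b.a.0 + (b.0)\{b}) + b.X → —a→ s1, —a→ s2, —b→ s0
  s1 = 0\{a}\{a}\{b} → (no moves)
  s2 = b.a.0 + (b.0)\{b} → —b→ s3
  s3 = a.0 → —a→ s4
  s4 = 0 → (no moves)
LTS(Q): 5 reachable states
  t0 = rec X. (a.0\{a}\{a})\{b} + b.(b.a.0 + (b.0)\{b}) + b.X → —a→ t1, —b→ t0, —b→ t2
  t1 = 0\{a}\{a}\{b} → (no moves)
  t2 = b.a.0 + (b.0)\{b} → —b→ t3
  t3 = a.0 → —a→ t4
  t4 = 0 → (no moves)
Run σ = ⟨ab⟩ on P: start {s0}
  step 1 (a): {s1, s2}
  step 2 (b): {s3}
  ✓ P
Run σ = ⟨ab⟩ on Q: start {t0}
  step 1 (a): {t1}
  step 2 (b): no successor for Q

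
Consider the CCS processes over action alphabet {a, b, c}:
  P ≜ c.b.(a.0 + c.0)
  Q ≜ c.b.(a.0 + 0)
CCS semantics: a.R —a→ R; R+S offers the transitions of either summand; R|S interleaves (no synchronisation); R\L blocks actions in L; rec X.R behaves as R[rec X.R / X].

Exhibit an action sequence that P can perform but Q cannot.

LTS(P): 4 reachable states
  s0 = c.b.(a.0 + c.0) | -c-> s1
  s1 = b.(a.0 + c.0) | -b-> s2
  s2 = a.0 + c.0 | -a-> s3, -c-> s3
  s3 = 0 | ∅
LTS(Q): 4 reachable states
  t0 = c.b.(a.0 + 0) | -c-> t1
  t1 = b.(a.0 + 0) | -b-> t2
  t2 = a.0 + 0 | -a-> t3
  t3 = 0 | ∅
Run σ = ⟨cbc⟩ on P: start {s0}
  [1] c ⇒ {s1}
  [2] b ⇒ {s2}
  [3] c ⇒ {s3}
  — P admits the full trace.
Run σ = ⟨cbc⟩ on Q: start {t0}
  [1] c ⇒ {t1}
  [2] b ⇒ {t2}
  [3] c ⇒ ∅ (Q stuck)

cbc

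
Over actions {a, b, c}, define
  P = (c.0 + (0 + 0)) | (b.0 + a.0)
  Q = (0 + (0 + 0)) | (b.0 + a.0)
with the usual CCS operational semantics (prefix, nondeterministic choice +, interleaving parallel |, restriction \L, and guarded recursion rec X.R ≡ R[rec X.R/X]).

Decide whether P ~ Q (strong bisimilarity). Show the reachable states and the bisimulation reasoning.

P ≁ Q

P's transition system — 4 states:
  u0 = (c.0 + (0 + 0)) | (b.0 + a.0) :: ··a··> u1, ··b··> u1, ··c··> u2
  u1 = (c.0 + (0 + 0)) | 0 :: ··c··> u3
  u2 = 0 | (b.0 + a.0) :: ··a··> u3, ··b··> u3
  u3 = 0 | 0 :: ·
Q's transition system — 2 states:
  v0 = (0 + (0 + 0)) | (b.0 + a.0) :: ··a··> v1, ··b··> v1
  v1 = (0 + (0 + 0)) | 0 :: ·
Partition-refinement fixed point:
  B0 = {u0}
  B1 = {u2, v0}
  B2 = {u3, v1}
  B3 = {u1}
u0 ∈ B0, v0 ∈ B1 → different blocks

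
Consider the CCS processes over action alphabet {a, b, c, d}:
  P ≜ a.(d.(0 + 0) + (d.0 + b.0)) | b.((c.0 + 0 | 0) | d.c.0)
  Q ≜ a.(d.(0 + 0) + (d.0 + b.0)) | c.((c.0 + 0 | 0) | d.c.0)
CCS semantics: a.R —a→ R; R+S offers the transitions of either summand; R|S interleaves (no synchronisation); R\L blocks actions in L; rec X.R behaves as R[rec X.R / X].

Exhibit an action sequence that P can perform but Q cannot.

Reachable graph of P (28 states):
  s0 = a.(d.(0 + 0) + (d.0 + b.0)) | b.((c.0 + 0 | 0) | d.c.0) | —a→ s1, —b→ s2
  s1 = (d.(0 + 0) + (d.0 + b.0)) | b.((c.0 + 0 | 0) | d.c.0) | —b→ s3, —b→ s4, —d→ s4, —d→ s5
  s2 = a.(d.(0 + 0) + (d.0 + b.0)) | ((c.0 + 0 | 0) | d.c.0) | —a→ s3, —c→ s6, —d→ s7
  s3 = (d.(0 + 0) + (d.0 + b.0)) | ((c.0 + 0 | 0) | d.c.0) | —b→ s8, —c→ s9, —d→ s10, —d→ s11, —d→ s8
  s4 = 0 | b.((c.0 + 0 | 0) | d.c.0) | —b→ s8
  s5 = (0 + 0) | b.((c.0 + 0 | 0) | d.c.0) | —b→ s10
  s6 = a.(d.(0 + 0) + (d.0 + b.0)) | (0 | d.c.0) | —a→ s9, —d→ s12
  s7 = a.(d.(0 + 0) + (d.0 + b.0)) | ((c.0 + 0 | 0) | c.0) | —a→ s11, —c→ s12, —c→ s13
  s8 = 0 | ((c.0 + 0 | 0) | d.c.0) | —c→ s14, —d→ s15
  s9 = (d.(0 + 0) + (d.0 + b.0)) | (0 | d.c.0) | —b→ s14, —d→ s14, —d→ s16, —d→ s17
  s10 = (0 + 0) | ((c.0 + 0 | 0) | d.c.0) | —c→ s16, —d→ s18
  s11 = (d.(0 + 0) + (d.0 + b.0)) | ((c.0 + 0 | 0) | c.0) | —b→ s15, —c→ s17, —c→ s19, —d→ s15, —d→ s18
  s12 = a.(d.(0 + 0) + (d.0 + b.0)) | (0 | c.0) | —a→ s17, —c→ s20
  s13 = a.(d.(0 + 0) + (d.0 + b.0)) | ((c.0 + 0 | 0) | 0) | —a→ s19, —c→ s20
  s14 = 0 | (0 | d.c.0) | —d→ s21
  s15 = 0 | ((c.0 + 0 | 0) | c.0) | —c→ s21, —c→ s22
  s16 = (0 + 0) | (0 | d.c.0) | —d→ s23
  s17 = (d.(0 + 0) + (d.0 + b.0)) | (0 | c.0) | —b→ s21, —c→ s24, —d→ s21, —d→ s23
  s18 = (0 + 0) | ((c.0 + 0 | 0) | c.0) | —c→ s23, —c→ s25
  s19 = (d.(0 + 0) + (d.0 + b.0)) | ((c.0 + 0 | 0) | 0) | —b→ s22, —c→ s24, —d→ s22, —d→ s25
  s20 = a.(d.(0 + 0) + (d.0 + b.0)) | (0 | 0) | —a→ s24
  s21 = 0 | (0 | c.0) | —c→ s26
  s22 = 0 | ((c.0 + 0 | 0) | 0) | —c→ s26
  s23 = (0 + 0) | (0 | c.0) | —c→ s27
  s24 = (d.(0 + 0) + (d.0 + b.0)) | (0 | 0) | —b→ s26, —d→ s26, —d→ s27
  s25 = (0 + 0) | ((c.0 + 0 | 0) | 0) | —c→ s27
  s26 = 0 | (0 | 0) | deadlocked
  s27 = (0 + 0) | (0 | 0) | deadlocked
Reachable graph of Q (28 states):
  t0 = a.(d.(0 + 0) + (d.0 + b.0)) | c.((c.0 + 0 | 0) | d.c.0) | —a→ t1, —c→ t2
  t1 = (d.(0 + 0) + (d.0 + b.0)) | c.((c.0 + 0 | 0) | d.c.0) | —b→ t3, —c→ t4, —d→ t3, —d→ t5
  t2 = a.(d.(0 + 0) + (d.0 + b.0)) | ((c.0 + 0 | 0) | d.c.0) | —a→ t4, —c→ t6, —d→ t7
  t3 = 0 | c.((c.0 + 0 | 0) | d.c.0) | —c→ t8
  t4 = (d.(0 + 0) + (d.0 + b.0)) | ((c.0 + 0 | 0) | d.c.0) | —b→ t8, —c→ t9, —d→ t10, —d→ t11, —d→ t8
  t5 = (0 + 0) | c.((c.0 + 0 | 0) | d.c.0) | —c→ t10
  t6 = a.(d.(0 + 0) + (d.0 + b.0)) | (0 | d.c.0) | —a→ t9, —d→ t12
  t7 = a.(d.(0 + 0) + (d.0 + b.0)) | ((c.0 + 0 | 0) | c.0) | —a→ t11, —c→ t12, —c→ t13
  t8 = 0 | ((c.0 + 0 | 0) | d.c.0) | —c→ t14, —d→ t15
  t9 = (d.(0 + 0) + (d.0 + b.0)) | (0 | d.c.0) | —b→ t14, —d→ t14, —d→ t16, —d→ t17
  t10 = (0 + 0) | ((c.0 + 0 | 0) | d.c.0) | —c→ t16, —d→ t18
  t11 = (d.(0 + 0) + (d.0 + b.0)) | ((c.0 + 0 | 0) | c.0) | —b→ t15, —c→ t17, —c→ t19, —d→ t15, —d→ t18
  t12 = a.(d.(0 + 0) + (d.0 + b.0)) | (0 | c.0) | —a→ t17, —c→ t20
  t13 = a.(d.(0 + 0) + (d.0 + b.0)) | ((c.0 + 0 | 0) | 0) | —a→ t19, —c→ t20
  t14 = 0 | (0 | d.c.0) | —d→ t21
  t15 = 0 | ((c.0 + 0 | 0) | c.0) | —c→ t21, —c→ t22
  t16 = (0 + 0) | (0 | d.c.0) | —d→ t23
  t17 = (d.(0 + 0) + (d.0 + b.0)) | (0 | c.0) | —b→ t21, —c→ t24, —d→ t21, —d→ t23
  t18 = (0 + 0) | ((c.0 + 0 | 0) | c.0) | —c→ t23, —c→ t25
  t19 = (d.(0 + 0) + (d.0 + b.0)) | ((c.0 + 0 | 0) | 0) | —b→ t22, —c→ t24, —d→ t22, —d→ t25
  t20 = a.(d.(0 + 0) + (d.0 + b.0)) | (0 | 0) | —a→ t24
  t21 = 0 | (0 | c.0) | —c→ t26
  t22 = 0 | ((c.0 + 0 | 0) | 0) | —c→ t26
  t23 = (0 + 0) | (0 | c.0) | —c→ t27
  t24 = (d.(0 + 0) + (d.0 + b.0)) | (0 | 0) | —b→ t26, —d→ t26, —d→ t27
  t25 = (0 + 0) | ((c.0 + 0 | 0) | 0) | —c→ t27
  t26 = 0 | (0 | 0) | deadlocked
  t27 = (0 + 0) | (0 | 0) | deadlocked
Executing b from P (initial set {s0}):
  [1] b ⇒ {s2}
  — P admits the full trace.
Executing b from Q (initial set {t0}):
  [1] b ⇒ ∅ (Q stuck)

b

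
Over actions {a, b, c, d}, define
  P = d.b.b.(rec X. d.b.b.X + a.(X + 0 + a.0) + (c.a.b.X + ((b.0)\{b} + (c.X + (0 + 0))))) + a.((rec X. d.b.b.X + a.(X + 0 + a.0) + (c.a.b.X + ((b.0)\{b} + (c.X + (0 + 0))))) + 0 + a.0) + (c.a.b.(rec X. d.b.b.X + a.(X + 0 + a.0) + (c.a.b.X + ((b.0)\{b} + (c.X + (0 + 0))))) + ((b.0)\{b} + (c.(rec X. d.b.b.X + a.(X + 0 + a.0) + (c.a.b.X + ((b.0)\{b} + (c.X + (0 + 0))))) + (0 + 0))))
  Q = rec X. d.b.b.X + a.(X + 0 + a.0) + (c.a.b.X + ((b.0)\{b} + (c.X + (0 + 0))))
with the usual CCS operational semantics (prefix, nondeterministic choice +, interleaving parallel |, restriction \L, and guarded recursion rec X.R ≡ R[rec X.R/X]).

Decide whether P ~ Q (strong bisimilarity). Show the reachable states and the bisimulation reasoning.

P's transition system — 7 states:
  s0 = d.b.b.(rec X. d.b.b.X + a.(X + 0 + a.0) + (c.a.b.X + ((b.0)\{b} + (c.X + (0 + 0))))) + a.((rec X. d.b.b.X + a.(X + 0 + a.0) + (c.a.b.X + ((b.0)\{b} + (c.X + (0 + 0))))) + 0 + a.0) + (c.a.b.(rec X. d.b.b.X + a.(X + 0 + a.0) + (c.a.b.X + ((b.0)\{b} + (c.X + (0 + 0))))) + ((b.0)\{b} + (c.(rec X. d.b.b.X + a.(X + 0 + a.0) + (c.a.b.X + ((b.0)\{b} + (c.X + (0 + 0))))) + (0 + 0)))) → --a--▸ s1, --c--▸ s2, --c--▸ s3, --d--▸ s4
  s1 = (rec X. d.b.b.X + a.(X + 0 + a.0) + (c.a.b.X + ((b.0)\{b} + (c.X + (0 + 0))))) + 0 + a.0 → --a--▸ s1, --a--▸ s5, --c--▸ s2, --c--▸ s3, --d--▸ s4
  s2 = a.b.(rec X. d.b.b.X + a.(X + 0 + a.0) + (c.a.b.X + ((b.0)\{b} + (c.X + (0 + 0))))) → --a--▸ s6
  s3 = rec X. d.b.b.X + a.(X + 0 + a.0) + (c.a.b.X + ((b.0)\{b} + (c.X + (0 + 0)))) → --a--▸ s1, --c--▸ s2, --c--▸ s3, --d--▸ s4
  s4 = b.b.(rec X. d.b.b.X + a.(X + 0 + a.0) + (c.a.b.X + ((b.0)\{b} + (c.X + (0 + 0))))) → --b--▸ s6
  s5 = 0 → (no moves)
  s6 = b.(rec X. d.b.b.X + a.(X + 0 + a.0) + (c.a.b.X + ((b.0)\{b} + (c.X + (0 + 0))))) → --b--▸ s3
Q's transition system — 6 states:
  t0 = rec X. d.b.b.X + a.(X + 0 + a.0) + (c.a.b.X + ((b.0)\{b} + (c.X + (0 + 0)))) → --a--▸ t1, --c--▸ t0, --c--▸ t2, --d--▸ t3
  t1 = (rec X. d.b.b.X + a.(X + 0 + a.0) + (c.a.b.X + ((b.0)\{b} + (c.X + (0 + 0))))) + 0 + a.0 → --a--▸ t1, --a--▸ t4, --c--▸ t0, --c--▸ t2, --d--▸ t3
  t2 = a.b.(rec X. d.b.b.X + a.(X + 0 + a.0) + (c.a.b.X + ((b.0)\{b} + (c.X + (0 + 0))))) → --a--▸ t5
  t3 = b.b.(rec X. d.b.b.X + a.(X + 0 + a.0) + (c.a.b.X + ((b.0)\{b} + (c.X + (0 + 0))))) → --b--▸ t5
  t4 = 0 → (no moves)
  t5 = b.(rec X. d.b.b.X + a.(X + 0 + a.0) + (c.a.b.X + ((b.0)\{b} + (c.X + (0 + 0))))) → --b--▸ t0
Bisimilarity quotient blocks:
  B0 = {s0, s3, t0}
  B1 = {s2, t2}
  B2 = {s6, t5}
  B3 = {s4, t3}
  B4 = {s1, t1}
  B5 = {s5, t4}
s0 ∈ B0, t0 ∈ B0 → same block

YES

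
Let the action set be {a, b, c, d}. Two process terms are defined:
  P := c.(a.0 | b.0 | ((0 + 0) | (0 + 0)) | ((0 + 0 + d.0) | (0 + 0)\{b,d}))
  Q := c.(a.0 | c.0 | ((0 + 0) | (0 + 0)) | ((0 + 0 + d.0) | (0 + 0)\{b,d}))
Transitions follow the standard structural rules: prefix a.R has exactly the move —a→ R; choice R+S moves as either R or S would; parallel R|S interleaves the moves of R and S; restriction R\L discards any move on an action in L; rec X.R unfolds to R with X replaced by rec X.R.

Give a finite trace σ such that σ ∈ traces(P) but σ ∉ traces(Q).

LTS(P): 9 reachable states
  p0 = c.(a.0 | b.0 | ((0 + 0) | (0 + 0)) | ((0 + 0 + d.0) | (0 + 0)\{b,d})) has moves -c-> p1
  p1 = a.0 | b.0 | ((0 + 0) | (0 + 0)) | ((0 + 0 + d.0) | (0 + 0)\{b,d}) has moves -a-> p2, -b-> p3, -d-> p4
  p2 = 0 | b.0 | ((0 + 0) | (0 + 0)) | ((0 + 0 + d.0) | (0 + 0)\{b,d}) has moves -b-> p5, -d-> p6
  p3 = a.0 | 0 | ((0 + 0) | (0 + 0)) | ((0 + 0 + d.0) | (0 + 0)\{b,d}) has moves -a-> p5, -d-> p7
  p4 = a.0 | b.0 | ((0 + 0) | (0 + 0)) | (0 | (0 + 0)\{b,d}) has moves -a-> p6, -b-> p7
  p5 = 0 | 0 | ((0 + 0) | (0 + 0)) | ((0 + 0 + d.0) | (0 + 0)\{b,d}) has moves -d-> p8
  p6 = 0 | b.0 | ((0 + 0) | (0 + 0)) | (0 | (0 + 0)\{b,d}) has moves -b-> p8
  p7 = a.0 | 0 | ((0 + 0) | (0 + 0)) | (0 | (0 + 0)\{b,d}) has moves -a-> p8
  p8 = 0 | 0 | ((0 + 0) | (0 + 0)) | (0 | (0 + 0)\{b,d}) has moves ∅
LTS(Q): 9 reachable states
  q0 = c.(a.0 | c.0 | ((0 + 0) | (0 + 0)) | ((0 + 0 + d.0) | (0 + 0)\{b,d})) has moves -c-> q1
  q1 = a.0 | c.0 | ((0 + 0) | (0 + 0)) | ((0 + 0 + d.0) | (0 + 0)\{b,d}) has moves -a-> q2, -c-> q3, -d-> q4
  q2 = 0 | c.0 | ((0 + 0) | (0 + 0)) | ((0 + 0 + d.0) | (0 + 0)\{b,d}) has moves -c-> q5, -d-> q6
  q3 = a.0 | 0 | ((0 + 0) | (0 + 0)) | ((0 + 0 + d.0) | (0 + 0)\{b,d}) has moves -a-> q5, -d-> q7
  q4 = a.0 | c.0 | ((0 + 0) | (0 + 0)) | (0 | (0 + 0)\{b,d}) has moves -a-> q6, -c-> q7
  q5 = 0 | 0 | ((0 + 0) | (0 + 0)) | ((0 + 0 + d.0) | (0 + 0)\{b,d}) has moves -d-> q8
  q6 = 0 | c.0 | ((0 + 0) | (0 + 0)) | (0 | (0 + 0)\{b,d}) has moves -c-> q8
  q7 = a.0 | 0 | ((0 + 0) | (0 + 0)) | (0 | (0 + 0)\{b,d}) has moves -a-> q8
  q8 = 0 | 0 | ((0 + 0) | (0 + 0)) | (0 | (0 + 0)\{b,d}) has moves ∅
Trace ⟨cb⟩ through P, begin at {p0}:
  [1] c ⇒ {p1}
  [2] b ⇒ {p3}
  — P admits the full trace.
Trace ⟨cb⟩ through Q, begin at {q0}:
  [1] c ⇒ {q1}
  [2] b ⇒ ∅ (Q stuck)

cb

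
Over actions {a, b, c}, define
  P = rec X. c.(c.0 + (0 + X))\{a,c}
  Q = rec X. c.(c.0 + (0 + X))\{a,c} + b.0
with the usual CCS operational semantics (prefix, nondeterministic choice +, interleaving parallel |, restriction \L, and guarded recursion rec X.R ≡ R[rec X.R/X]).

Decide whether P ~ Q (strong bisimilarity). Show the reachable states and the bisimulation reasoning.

Reachable graph of P (2 states):
  s0 = rec X. c.(c.0 + (0 + X))\{a,c} :: =c=> s1
  s1 = (c.0 + (0 + (rec X. c.(c.0 + (0 + X))\{a,c})))\{a,c} :: ∅
Reachable graph of Q (4 states):
  t0 = rec X. c.(c.0 + (0 + X))\{a,c} + b.0 :: =b=> t1, =c=> t2
  t1 = 0 :: ∅
  t2 = (c.0 + (0 + (rec X. c.(c.0 + (0 + X))\{a,c} + b.0)))\{a,c} :: =b=> t3
  t3 = 0\{a,c} :: ∅
Bisimilarity quotient blocks:
  B0 = {s0}
  B1 = {s1, t1, t3}
  B2 = {t0}
  B3 = {t2}
s0 ∈ B0, t0 ∈ B2 → different blocks

P ≁ Q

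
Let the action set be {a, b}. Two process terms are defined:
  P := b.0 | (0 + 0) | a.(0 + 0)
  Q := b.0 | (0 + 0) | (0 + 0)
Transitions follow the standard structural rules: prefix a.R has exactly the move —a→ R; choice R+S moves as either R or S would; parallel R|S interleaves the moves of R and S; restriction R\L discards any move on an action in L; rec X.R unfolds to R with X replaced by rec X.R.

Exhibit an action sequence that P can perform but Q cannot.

Reachable graph of P (4 states):
  u0 = b.0 | (0 + 0) | a.(0 + 0) has moves —a→ u1, —b→ u2
  u1 = b.0 | (0 + 0) | (0 + 0) has moves —b→ u3
  u2 = 0 | (0 + 0) | a.(0 + 0) has moves —a→ u3
  u3 = 0 | (0 + 0) | (0 + 0) has moves stopped
Reachable graph of Q (2 states):
  v0 = b.0 | (0 + 0) | (0 + 0) has moves —b→ v1
  v1 = 0 | (0 + 0) | (0 + 0) has moves stopped
Executing a from P (initial set {u0}):
  [1] a ⇒ {u1}
  ✓ P
Executing a from Q (initial set {v0}):
  [1] a ⇒ ∅  — Q cannot continue

a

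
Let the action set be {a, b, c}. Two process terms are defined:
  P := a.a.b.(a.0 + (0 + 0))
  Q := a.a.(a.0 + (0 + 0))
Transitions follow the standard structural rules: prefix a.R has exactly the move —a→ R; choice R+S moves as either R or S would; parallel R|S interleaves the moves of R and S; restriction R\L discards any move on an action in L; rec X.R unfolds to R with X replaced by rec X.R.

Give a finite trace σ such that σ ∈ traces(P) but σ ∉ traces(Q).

aab

Reachable graph of P (5 states):
  u0 = a.a.b.(a.0 + (0 + 0)) :: --a--▸ u1
  u1 = a.b.(a.0 + (0 + 0)) :: --a--▸ u2
  u2 = b.(a.0 + (0 + 0)) :: --b--▸ u3
  u3 = a.0 + (0 + 0) :: --a--▸ u4
  u4 = 0 :: ·
Reachable graph of Q (4 states):
  v0 = a.a.(a.0 + (0 + 0)) :: --a--▸ v1
  v1 = a.(a.0 + (0 + 0)) :: --a--▸ v2
  v2 = a.0 + (0 + 0) :: --a--▸ v3
  v3 = 0 :: ·
Executing aab from P (initial set {u0}):
  after a @ step 1: {u1}
  after a @ step 2: {u2}
  after b @ step 3: {u3}
  P completes σ.
Executing aab from Q (initial set {v0}):
  after a @ step 1: {v1}
  after a @ step 2: {v2}
  after b @ step 3: ∅ (Q stuck)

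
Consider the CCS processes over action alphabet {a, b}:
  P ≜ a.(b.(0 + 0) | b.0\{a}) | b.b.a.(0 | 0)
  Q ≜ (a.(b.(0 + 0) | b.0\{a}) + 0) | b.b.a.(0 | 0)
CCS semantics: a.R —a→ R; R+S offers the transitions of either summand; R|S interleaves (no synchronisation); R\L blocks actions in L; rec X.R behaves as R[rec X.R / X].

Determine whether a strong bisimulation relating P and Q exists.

YES

LTS(P): 20 reachable states
  m0 = a.(b.(0 + 0) | b.0\{a}) | b.b.a.(0 | 0) | —a→ m1, —b→ m2
  m1 = b.(0 + 0) | b.0\{a} | b.b.a.(0 | 0) | —b→ m3, —b→ m4, —b→ m5
  m2 = a.(b.(0 + 0) | b.0\{a}) | b.a.(0 | 0) | —a→ m5, —b→ m6
  m3 = (0 + 0) | b.0\{a} | b.b.a.(0 | 0) | —b→ m7, —b→ m8
  m4 = b.(0 + 0) | 0\{a} | b.b.a.(0 | 0) | —b→ m7, —b→ m9
  m5 = b.(0 + 0) | b.0\{a} | b.a.(0 | 0) | —b→ m10, —b→ m8, —b→ m9
  m6 = a.(b.(0 + 0) | b.0\{a}) | a.(0 | 0) | —a→ m10, —a→ m11
  m7 = (0 + 0) | 0\{a} | b.b.a.(0 | 0) | —b→ m12
  m8 = (0 + 0) | b.0\{a} | b.a.(0 | 0) | —b→ m12, —b→ m13
  m9 = b.(0 + 0) | 0\{a} | b.a.(0 | 0) | —b→ m12, —b→ m14
  m10 = b.(0 + 0) | b.0\{a} | a.(0 | 0) | —a→ m15, —b→ m13, —b→ m14
  m11 = a.(b.(0 + 0) | b.0\{a}) | (0 | 0) | —a→ m15
  m12 = (0 + 0) | 0\{a} | b.a.(0 | 0) | —b→ m16
  m13 = (0 + 0) | b.0\{a} | a.(0 | 0) | —a→ m17, —b→ m16
  m14 = b.(0 + 0) | 0\{a} | a.(0 | 0) | —a→ m18, —b→ m16
  m15 = b.(0 + 0) | b.0\{a} | (0 | 0) | —b→ m17, —b→ m18
  m16 = (0 + 0) | 0\{a} | a.(0 | 0) | —a→ m19
  m17 = (0 + 0) | b.0\{a} | (0 | 0) | —b→ m19
  m18 = b.(0 + 0) | 0\{a} | (0 | 0) | —b→ m19
  m19 = (0 + 0) | 0\{a} | (0 | 0) | (no moves)
LTS(Q): 20 reachable states
  n0 = (a.(b.(0 + 0) | b.0\{a}) + 0) | b.b.a.(0 | 0) | —a→ n1, —b→ n2
  n1 = b.(0 + 0) | b.0\{a} | b.b.a.(0 | 0) | —b→ n3, —b→ n4, —b→ n5
  n2 = (a.(b.(0 + 0) | b.0\{a}) + 0) | b.a.(0 | 0) | —a→ n5, —b→ n6
  n3 = (0 + 0) | b.0\{a} | b.b.a.(0 | 0) | —b→ n7, —b→ n8
  n4 = b.(0 + 0) | 0\{a} | b.b.a.(0 | 0) | —b→ n7, —b→ n9
  n5 = b.(0 + 0) | b.0\{a} | b.a.(0 | 0) | —b→ n10, —b→ n8, —b→ n9
  n6 = (a.(b.(0 + 0) | b.0\{a}) + 0) | a.(0 | 0) | —a→ n10, —a→ n11
  n7 = (0 + 0) | 0\{a} | b.b.a.(0 | 0) | —b→ n12
  n8 = (0 + 0) | b.0\{a} | b.a.(0 | 0) | —b→ n12, —b→ n13
  n9 = b.(0 + 0) | 0\{a} | b.a.(0 | 0) | —b→ n12, —b→ n14
  n10 = b.(0 + 0) | b.0\{a} | a.(0 | 0) | —a→ n15, —b→ n13, —b→ n14
  n11 = (a.(b.(0 + 0) | b.0\{a}) + 0) | (0 | 0) | —a→ n15
  n12 = (0 + 0) | 0\{a} | b.a.(0 | 0) | —b→ n16
  n13 = (0 + 0) | b.0\{a} | a.(0 | 0) | —a→ n17, —b→ n16
  n14 = b.(0 + 0) | 0\{a} | a.(0 | 0) | —a→ n18, —b→ n16
  n15 = b.(0 + 0) | b.0\{a} | (0 | 0) | —b→ n17, —b→ n18
  n16 = (0 + 0) | 0\{a} | a.(0 | 0) | —a→ n19
  n17 = (0 + 0) | b.0\{a} | (0 | 0) | —b→ n19
  n18 = b.(0 + 0) | 0\{a} | (0 | 0) | —b→ n19
  n19 = (0 + 0) | 0\{a} | (0 | 0) | (no moves)
Bisimilarity quotient blocks:
  B0 = {m0, n0}
  B1 = {m1, n1}
  B2 = {m5, n5}
  B3 = {m8, m9, n8, n9}
  B4 = {m13, m14, n13, n14}
  B5 = {m16, n16}
  B6 = {m19, n19}
  B7 = {m17, m18, n17, n18}
  B8 = {m12, n12}
  B9 = {m10, n10}
  B10 = {m15, n15}
  B11 = {m3, m4, n3, n4}
  B12 = {m7, n7}
  B13 = {m2, n2}
  B14 = {m6, n6}
  B15 = {m11, n11}
m0 ∈ B0, n0 ∈ B0 → same block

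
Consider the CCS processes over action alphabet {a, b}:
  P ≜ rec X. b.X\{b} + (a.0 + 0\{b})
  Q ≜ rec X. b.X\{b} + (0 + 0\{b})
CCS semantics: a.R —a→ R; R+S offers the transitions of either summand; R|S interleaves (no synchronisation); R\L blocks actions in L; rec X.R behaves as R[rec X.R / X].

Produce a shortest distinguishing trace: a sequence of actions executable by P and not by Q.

a

Reachable graph of P (4 states):
  s0 = rec X. b.X\{b} + (a.0 + 0\{b}) → -a-> s1, -b-> s2
  s1 = 0 → (no moves)
  s2 = (rec X. b.X\{b} + (a.0 + 0\{b}))\{b} → -a-> s3
  s3 = 0\{b} → (no moves)
Reachable graph of Q (2 states):
  t0 = rec X. b.X\{b} + (0 + 0\{b}) → -b-> t1
  t1 = (rec X. b.X\{b} + (0 + 0\{b}))\{b} → (no moves)
Trace ⟨a⟩ through P, begin at {s0}:
  [1] a ⇒ {s1}
  P completes σ.
Trace ⟨a⟩ through Q, begin at {t0}:
  [1] a ⇒ ∅ (Q stuck)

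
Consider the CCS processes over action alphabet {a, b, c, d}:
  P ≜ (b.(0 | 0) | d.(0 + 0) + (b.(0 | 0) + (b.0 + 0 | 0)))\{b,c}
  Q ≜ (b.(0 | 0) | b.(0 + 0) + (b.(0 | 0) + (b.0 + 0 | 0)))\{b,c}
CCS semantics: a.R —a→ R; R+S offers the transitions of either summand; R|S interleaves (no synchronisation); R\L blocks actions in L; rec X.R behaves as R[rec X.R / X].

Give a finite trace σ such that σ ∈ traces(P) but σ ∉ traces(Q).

P's transition system — 2 states:
  s0 = (b.(0 | 0) | d.(0 + 0) + (b.(0 | 0) + (b.0 + 0 | 0)))\{b,c} → -d-> s1
  s1 = (b.(0 | 0) | (0 + 0))\{b,c} → stopped
Q's transition system — 1 states:
  t0 = (b.(0 | 0) | b.(0 + 0) + (b.(0 | 0) + (b.0 + 0 | 0)))\{b,c} → stopped
Run σ = ⟨d⟩ on P: start {s0}
  [1] d ⇒ {s1}
  ✓ P
Run σ = ⟨d⟩ on Q: start {t0}
  [1] d ⇒ ∅  — Q cannot continue

d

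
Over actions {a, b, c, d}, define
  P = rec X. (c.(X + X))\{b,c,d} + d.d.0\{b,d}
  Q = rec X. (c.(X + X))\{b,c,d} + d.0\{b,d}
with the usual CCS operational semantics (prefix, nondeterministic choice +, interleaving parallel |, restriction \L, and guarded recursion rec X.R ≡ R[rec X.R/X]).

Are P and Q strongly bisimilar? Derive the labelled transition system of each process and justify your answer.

P ≁ Q

P's transition system — 3 states:
  m0 = rec X. (c.(X + X))\{b,c,d} + d.d.0\{b,d} | =d=> m1
  m1 = d.0\{b,d} | =d=> m2
  m2 = 0\{b,d} | stopped
Q's transition system — 2 states:
  n0 = rec X. (c.(X + X))\{b,c,d} + d.0\{b,d} | =d=> n1
  n1 = 0\{b,d} | stopped
Coarsest stable partition (strong bisimilarity classes):
  B0 = {m0}
  B1 = {m1, n0}
  B2 = {m2, n1}
m0 ∈ B0, n0 ∈ B1 → different blocks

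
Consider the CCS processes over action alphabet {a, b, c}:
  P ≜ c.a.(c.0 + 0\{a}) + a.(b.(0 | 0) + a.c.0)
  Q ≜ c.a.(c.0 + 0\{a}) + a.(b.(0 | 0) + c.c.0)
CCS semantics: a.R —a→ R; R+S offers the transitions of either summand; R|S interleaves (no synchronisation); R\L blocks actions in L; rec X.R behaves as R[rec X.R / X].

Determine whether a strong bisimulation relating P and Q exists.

NO

LTS(P): 7 reachable states
  m0 = c.a.(c.0 + 0\{a}) + a.(b.(0 | 0) + a.c.0) | =a=> m1, =c=> m2
  m1 = b.(0 | 0) + a.c.0 | =a=> m3, =b=> m4
  m2 = a.(c.0 + 0\{a}) | =a=> m5
  m3 = c.0 | =c=> m6
  m4 = 0 | 0 | stopped
  m5 = c.0 + 0\{a} | =c=> m6
  m6 = 0 | stopped
LTS(Q): 7 reachable states
  n0 = c.a.(c.0 + 0\{a}) + a.(b.(0 | 0) + c.c.0) | =a=> n1, =c=> n2
  n1 = b.(0 | 0) + c.c.0 | =b=> n3, =c=> n4
  n2 = a.(c.0 + 0\{a}) | =a=> n5
  n3 = 0 | 0 | stopped
  n4 = c.0 | =c=> n6
  n5 = c.0 + 0\{a} | =c=> n6
  n6 = 0 | stopped
Partition-refinement fixed point:
  B0 = {m0}
  B1 = {m2, n2}
  B2 = {m3, m5, n4, n5}
  B3 = {m4, m6, n3, n6}
  B4 = {m1}
  B5 = {n0}
  B6 = {n1}
m0 ∈ B0, n0 ∈ B5 → different blocks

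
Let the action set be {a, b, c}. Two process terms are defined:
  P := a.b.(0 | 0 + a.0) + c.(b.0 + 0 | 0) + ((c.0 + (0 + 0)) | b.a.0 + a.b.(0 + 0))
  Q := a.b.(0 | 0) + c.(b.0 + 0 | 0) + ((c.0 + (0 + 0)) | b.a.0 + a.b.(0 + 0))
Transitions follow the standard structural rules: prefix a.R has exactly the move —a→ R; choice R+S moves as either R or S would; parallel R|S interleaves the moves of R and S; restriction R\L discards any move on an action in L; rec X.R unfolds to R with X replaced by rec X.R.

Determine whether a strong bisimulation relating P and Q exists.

Reachable graph of P (12 states):
  s0 = a.b.(0 | 0 + a.0) + c.(b.0 + 0 | 0) + ((c.0 + (0 + 0)) | b.a.0 + a.b.(0 + 0)) ⊢ -a-> s1, -a-> s2, -b-> s3, -c-> s4, -c-> s5
  s1 = b.(0 + 0) ⊢ -b-> s6
  s2 = b.(0 | 0 + a.0) ⊢ -b-> s7
  s3 = (c.0 + (0 + 0)) | a.0 ⊢ -a-> s8, -c-> s9
  s4 = 0 | b.a.0 ⊢ -b-> s9
  s5 = b.0 + 0 | 0 ⊢ -b-> s10
  s6 = 0 + 0 ⊢ (no moves)
  s7 = 0 | 0 + a.0 ⊢ -a-> s10
  s8 = (c.0 + (0 + 0)) | 0 ⊢ -c-> s11
  s9 = 0 | a.0 ⊢ -a-> s11
  s10 = 0 ⊢ (no moves)
  s11 = 0 | 0 ⊢ (no moves)
Reachable graph of Q (11 states):
  t0 = a.b.(0 | 0) + c.(b.0 + 0 | 0) + ((c.0 + (0 + 0)) | b.a.0 + a.b.(0 + 0)) ⊢ -a-> t1, -a-> t2, -b-> t3, -c-> t4, -c-> t5
  t1 = b.(0 + 0) ⊢ -b-> t6
  t2 = b.(0 | 0) ⊢ -b-> t7
  t3 = (c.0 + (0 + 0)) | a.0 ⊢ -a-> t8, -c-> t9
  t4 = 0 | b.a.0 ⊢ -b-> t9
  t5 = b.0 + 0 | 0 ⊢ -b-> t10
  t6 = 0 + 0 ⊢ (no moves)
  t7 = 0 | 0 ⊢ (no moves)
  t8 = (c.0 + (0 + 0)) | 0 ⊢ -c-> t7
  t9 = 0 | a.0 ⊢ -a-> t7
  t10 = 0 ⊢ (no moves)
Coarsest stable partition (strong bisimilarity classes):
  B0 = {s0}
  B1 = {s2, s4, t4}
  B2 = {s7, s9, t9}
  B3 = {s10, s11, s6, t10, t6, t7}
  B4 = {s1, s5, t1, t2, t5}
  B5 = {s3, t3}
  B6 = {s8, t8}
  B7 = {t0}
s0 ∈ B0, t0 ∈ B7 → different blocks

P ≁ Q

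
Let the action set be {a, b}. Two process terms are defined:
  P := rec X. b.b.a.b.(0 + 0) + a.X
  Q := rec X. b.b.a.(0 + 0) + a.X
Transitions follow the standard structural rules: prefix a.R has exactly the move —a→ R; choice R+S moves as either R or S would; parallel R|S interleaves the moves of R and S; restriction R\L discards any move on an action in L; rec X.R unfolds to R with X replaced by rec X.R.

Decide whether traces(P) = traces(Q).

NO — witness ⟨bbab⟩

LTS(P): 5 reachable states
  m0 = rec X. b.b.a.b.(0 + 0) + a.X has moves --a--▸ m0, --b--▸ m1
  m1 = b.a.b.(0 + 0) has moves --b--▸ m2
  m2 = a.b.(0 + 0) has moves --a--▸ m3
  m3 = b.(0 + 0) has moves --b--▸ m4
  m4 = 0 + 0 has moves stopped
LTS(Q): 4 reachable states
  n0 = rec X. b.b.a.(0 + 0) + a.X has moves --a--▸ n0, --b--▸ n1
  n1 = b.a.(0 + 0) has moves --b--▸ n2
  n2 = a.(0 + 0) has moves --a--▸ n3
  n3 = 0 + 0 has moves stopped
Run σ = ⟨bbab⟩ on P: start {m0}
  [1] b ⇒ {m1}
  [2] b ⇒ {m2}
  [3] a ⇒ {m3}
  [4] b ⇒ {m4}
  — P admits the full trace.
Run σ = ⟨bbab⟩ on Q: start {n0}
  [1] b ⇒ {n1}
  [2] b ⇒ {n2}
  [3] a ⇒ {n3}
  [4] b ⇒ no successor for Q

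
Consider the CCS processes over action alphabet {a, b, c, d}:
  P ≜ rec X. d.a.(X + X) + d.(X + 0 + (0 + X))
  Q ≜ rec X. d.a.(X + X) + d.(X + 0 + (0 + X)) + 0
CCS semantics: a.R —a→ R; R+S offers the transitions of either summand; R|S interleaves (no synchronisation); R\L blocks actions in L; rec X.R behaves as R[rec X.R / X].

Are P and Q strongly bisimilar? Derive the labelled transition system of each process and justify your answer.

bisimilar

P's transition system — 4 states:
  s0 = rec X. d.a.(X + X) + d.(X + 0 + (0 + X)) → ··d··> s1, ··d··> s2
  s1 = (rec X. d.a.(X + X) + d.(X + 0 + (0 + X))) + 0 + (0 + (rec X. d.a.(X + X) + d.(X + 0 + (0 + X)))) → ··d··> s1, ··d··> s2
  s2 = a.((rec X. d.a.(X + X) + d.(X + 0 + (0 + X))) + (rec X. d.a.(X + X) + d.(X + 0 + (0 + X)))) → ··a··> s3
  s3 = (rec X. d.a.(X + X) + d.(X + 0 + (0 + X))) + (rec X. d.a.(X + X) + d.(X + 0 + (0 + X))) → ··d··> s1, ··d··> s2
Q's transition system — 4 states:
  t0 = rec X. d.a.(X + X) + d.(X + 0 + (0 + X)) + 0 → ··d··> t1, ··d··> t2
  t1 = (rec X. d.a.(X + X) + d.(X + 0 + (0 + X)) + 0) + 0 + (0 + (rec X. d.a.(X + X) + d.(X + 0 + (0 + X)) + 0)) → ··d··> t1, ··d··> t2
  t2 = a.((rec X. d.a.(X + X) + d.(X + 0 + (0 + X)) + 0) + (rec X. d.a.(X + X) + d.(X + 0 + (0 + X)) + 0)) → ··a··> t3
  t3 = (rec X. d.a.(X + X) + d.(X + 0 + (0 + X)) + 0) + (rec X. d.a.(X + X) + d.(X + 0 + (0 + X)) + 0) → ··d··> t1, ··d··> t2
Partition-refinement fixed point:
  B0 = {s0, s1, s3, t0, t1, t3}
  B1 = {s2, t2}
s0 ∈ B0, t0 ∈ B0 → same block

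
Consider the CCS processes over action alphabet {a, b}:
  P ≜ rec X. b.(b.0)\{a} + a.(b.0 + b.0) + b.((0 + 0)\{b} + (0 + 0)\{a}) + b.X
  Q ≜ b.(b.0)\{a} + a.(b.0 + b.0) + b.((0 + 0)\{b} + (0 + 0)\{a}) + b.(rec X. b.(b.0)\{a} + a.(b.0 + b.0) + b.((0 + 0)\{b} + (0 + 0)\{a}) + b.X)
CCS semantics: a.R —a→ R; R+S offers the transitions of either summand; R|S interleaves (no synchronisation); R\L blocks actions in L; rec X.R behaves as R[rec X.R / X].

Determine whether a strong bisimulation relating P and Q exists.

LTS(P): 6 reachable states
  m0 = rec X. b.(b.0)\{a} + a.(b.0 + b.0) + b.((0 + 0)\{b} + (0 + 0)\{a}) + b.X :: —a→ m1, —b→ m0, —b→ m2, —b→ m3
  m1 = b.0 + b.0 :: —b→ m4
  m2 = (0 + 0)\{b} + (0 + 0)\{a} :: stopped
  m3 = (b.0)\{a} :: —b→ m5
  m4 = 0 :: stopped
  m5 = 0\{a} :: stopped
LTS(Q): 7 reachable states
  n0 = b.(b.0)\{a} + a.(b.0 + b.0) + b.((0 + 0)\{b} + (0 + 0)\{a}) + b.(rec X. b.(b.0)\{a} + a.(b.0 + b.0) + b.((0 + 0)\{b} + (0 + 0)\{a}) + b.X) :: —a→ n1, —b→ n2, —b→ n3, —b→ n4
  n1 = b.0 + b.0 :: —b→ n5
  n2 = (0 + 0)\{b} + (0 + 0)\{a} :: stopped
  n3 = (b.0)\{a} :: —b→ n6
  n4 = rec X. b.(b.0)\{a} + a.(b.0 + b.0) + b.((0 + 0)\{b} + (0 + 0)\{a}) + b.X :: —a→ n1, —b→ n2, —b→ n3, —b→ n4
  n5 = 0 :: stopped
  n6 = 0\{a} :: stopped
Bisimilarity quotient blocks:
  B0 = {m0, n0, n4}
  B1 = {m1, m3, n1, n3}
  B2 = {m2, m4, m5, n2, n5, n6}
m0 ∈ B0, n0 ∈ B0 → same block

YES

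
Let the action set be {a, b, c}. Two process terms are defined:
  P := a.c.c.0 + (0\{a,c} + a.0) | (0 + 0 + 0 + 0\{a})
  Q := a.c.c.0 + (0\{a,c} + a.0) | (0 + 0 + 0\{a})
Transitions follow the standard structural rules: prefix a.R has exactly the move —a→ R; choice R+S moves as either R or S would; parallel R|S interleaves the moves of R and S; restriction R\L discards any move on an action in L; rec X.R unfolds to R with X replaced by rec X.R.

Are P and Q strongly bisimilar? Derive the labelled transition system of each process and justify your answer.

P's transition system — 5 states:
  m0 = a.c.c.0 + (0\{a,c} + a.0) | (0 + 0 + 0 + 0\{a}) ⊢ --a--▸ m1, --a--▸ m2
  m1 = 0 | (0 + 0 + 0 + 0\{a}) ⊢ ·
  m2 = c.c.0 ⊢ --c--▸ m3
  m3 = c.0 ⊢ --c--▸ m4
  m4 = 0 ⊢ ·
Q's transition system — 5 states:
  n0 = a.c.c.0 + (0\{a,c} + a.0) | (0 + 0 + 0\{a}) ⊢ --a--▸ n1, --a--▸ n2
  n1 = 0 | (0 + 0 + 0\{a}) ⊢ ·
  n2 = c.c.0 ⊢ --c--▸ n3
  n3 = c.0 ⊢ --c--▸ n4
  n4 = 0 ⊢ ·
Partition-refinement fixed point:
  B0 = {m0, n0}
  B1 = {m2, n2}
  B2 = {m3, n3}
  B3 = {m1, m4, n1, n4}
m0 ∈ B0, n0 ∈ B0 → same block

P ~ Q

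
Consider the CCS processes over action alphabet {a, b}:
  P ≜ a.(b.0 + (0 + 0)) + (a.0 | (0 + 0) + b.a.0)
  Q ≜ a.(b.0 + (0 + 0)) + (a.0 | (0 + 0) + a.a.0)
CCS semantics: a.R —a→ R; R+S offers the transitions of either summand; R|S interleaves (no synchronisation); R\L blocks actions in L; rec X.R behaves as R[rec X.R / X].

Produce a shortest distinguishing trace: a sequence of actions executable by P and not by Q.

Reachable graph of P (5 states):
  p0 = a.(b.0 + (0 + 0)) + (a.0 | (0 + 0) + b.a.0) → ··a··> p1, ··a··> p2, ··b··> p3
  p1 = 0 | (0 + 0) → ·
  p2 = b.0 + (0 + 0) → ··b··> p4
  p3 = a.0 → ··a··> p4
  p4 = 0 → ·
Reachable graph of Q (5 states):
  q0 = a.(b.0 + (0 + 0)) + (a.0 | (0 + 0) + a.a.0) → ··a··> q1, ··a··> q2, ··a··> q3
  q1 = 0 | (0 + 0) → ·
  q2 = a.0 → ··a··> q4
  q3 = b.0 + (0 + 0) → ··b··> q4
  q4 = 0 → ·
Executing b from P (initial set {p0}):
  step 1 (b): {p3}
  ✓ P
Executing b from Q (initial set {q0}):
  step 1 (b): ∅  — Q cannot continue

b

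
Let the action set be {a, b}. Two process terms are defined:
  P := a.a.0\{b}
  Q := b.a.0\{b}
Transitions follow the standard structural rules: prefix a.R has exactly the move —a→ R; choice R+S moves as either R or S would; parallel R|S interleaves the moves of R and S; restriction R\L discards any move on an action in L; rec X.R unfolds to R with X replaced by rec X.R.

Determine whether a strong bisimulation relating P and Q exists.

Reachable graph of P (3 states):
  m0 = a.a.0\{b} → ··a··> m1
  m1 = a.0\{b} → ··a··> m2
  m2 = 0\{b} → (no moves)
Reachable graph of Q (3 states):
  n0 = b.a.0\{b} → ··b··> n1
  n1 = a.0\{b} → ··a··> n2
  n2 = 0\{b} → (no moves)
Bisimilarity quotient blocks:
  B0 = {m0}
  B1 = {m1, n1}
  B2 = {m2, n2}
  B3 = {n0}
m0 ∈ B0, n0 ∈ B3 → different blocks

not bisimilar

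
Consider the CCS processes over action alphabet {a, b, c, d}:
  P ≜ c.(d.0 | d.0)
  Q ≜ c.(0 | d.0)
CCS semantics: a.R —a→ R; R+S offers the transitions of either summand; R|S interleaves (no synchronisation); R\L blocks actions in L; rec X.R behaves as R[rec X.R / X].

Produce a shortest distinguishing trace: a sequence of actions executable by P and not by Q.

cdd

Reachable graph of P (5 states):
  p0 = c.(d.0 | d.0) has moves --c--▸ p1
  p1 = d.0 | d.0 has moves --d--▸ p2, --d--▸ p3
  p2 = 0 | d.0 has moves --d--▸ p4
  p3 = d.0 | 0 has moves --d--▸ p4
  p4 = 0 | 0 has moves ∅
Reachable graph of Q (3 states):
  q0 = c.(0 | d.0) has moves --c--▸ q1
  q1 = 0 | d.0 has moves --d--▸ q2
  q2 = 0 | 0 has moves ∅
Trace ⟨cdd⟩ through P, begin at {p0}:
  step 1 (c): {p1}
  step 2 (d): {p2, p3}
  step 3 (d): {p4}
  — P admits the full trace.
Trace ⟨cdd⟩ through Q, begin at {q0}:
  step 1 (c): {q1}
  step 2 (d): {q2}
  step 3 (d): no successor for Q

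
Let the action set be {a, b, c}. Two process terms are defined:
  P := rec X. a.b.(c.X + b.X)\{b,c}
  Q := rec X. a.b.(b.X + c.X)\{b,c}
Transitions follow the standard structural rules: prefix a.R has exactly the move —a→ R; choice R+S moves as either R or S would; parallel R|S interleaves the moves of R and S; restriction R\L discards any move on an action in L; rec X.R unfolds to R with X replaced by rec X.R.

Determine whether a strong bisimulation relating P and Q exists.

YES

P's transition system — 3 states:
  s0 = rec X. a.b.(c.X + b.X)\{b,c} | -a-> s1
  s1 = b.(c.(rec X. a.b.(c.X + b.X)\{b,c}) + b.(rec X. a.b.(c.X + b.X)\{b,c}))\{b,c} | -b-> s2
  s2 = (c.(rec X. a.b.(c.X + b.X)\{b,c}) + b.(rec X. a.b.(c.X + b.X)\{b,c}))\{b,c} | deadlocked
Q's transition system — 3 states:
  t0 = rec X. a.b.(b.X + c.X)\{b,c} | -a-> t1
  t1 = b.(b.(rec X. a.b.(b.X + c.X)\{b,c}) + c.(rec X. a.b.(b.X + c.X)\{b,c}))\{b,c} | -b-> t2
  t2 = (b.(rec X. a.b.(b.X + c.X)\{b,c}) + c.(rec X. a.b.(b.X + c.X)\{b,c}))\{b,c} | deadlocked
Bisimilarity quotient blocks:
  B0 = {s0, t0}
  B1 = {s1, t1}
  B2 = {s2, t2}
s0 ∈ B0, t0 ∈ B0 → same block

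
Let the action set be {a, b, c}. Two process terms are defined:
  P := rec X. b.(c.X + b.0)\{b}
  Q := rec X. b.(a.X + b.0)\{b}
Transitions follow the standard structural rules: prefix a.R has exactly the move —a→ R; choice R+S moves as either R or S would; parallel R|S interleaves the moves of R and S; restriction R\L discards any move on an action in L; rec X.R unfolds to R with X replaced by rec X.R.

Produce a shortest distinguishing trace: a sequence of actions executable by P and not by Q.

bc

LTS(P): 3 reachable states
  s0 = rec X. b.(c.X + b.0)\{b} | —b→ s1
  s1 = (c.(rec X. b.(c.X + b.0)\{b}) + b.0)\{b} | —c→ s2
  s2 = (rec X. b.(c.X + b.0)\{b})\{b} | (no moves)
LTS(Q): 3 reachable states
  t0 = rec X. b.(a.X + b.0)\{b} | —b→ t1
  t1 = (a.(rec X. b.(a.X + b.0)\{b}) + b.0)\{b} | —a→ t2
  t2 = (rec X. b.(a.X + b.0)\{b})\{b} | (no moves)
Executing bc from P (initial set {s0}):
  [1] b ⇒ {s1}
  [2] c ⇒ {s2}
  P completes σ.
Executing bc from Q (initial set {t0}):
  [1] b ⇒ {t1}
  [2] c ⇒ ∅  — Q cannot continue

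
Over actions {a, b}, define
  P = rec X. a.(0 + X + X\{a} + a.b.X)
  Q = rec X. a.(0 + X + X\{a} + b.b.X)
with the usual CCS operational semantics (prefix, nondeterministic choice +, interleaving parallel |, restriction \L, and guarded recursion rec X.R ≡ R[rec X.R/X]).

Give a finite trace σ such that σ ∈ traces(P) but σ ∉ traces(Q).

Reachable graph of P (3 states):
  u0 = rec X. a.(0 + X + X\{a} + a.b.X) ⊢ =a=> u1
  u1 = 0 + (rec X. a.(0 + X + X\{a} + a.b.X)) + (rec X. a.(0 + X + X\{a} + a.b.X))\{a} + a.b.(rec X. a.(0 + X + X\{a} + a.b.X)) ⊢ =a=> u1, =a=> u2
  u2 = b.(rec X. a.(0 + X + X\{a} + a.b.X)) ⊢ =b=> u0
Reachable graph of Q (3 states):
  v0 = rec X. a.(0 + X + X\{a} + b.b.X) ⊢ =a=> v1
  v1 = 0 + (rec X. a.(0 + X + X\{a} + b.b.X)) + (rec X. a.(0 + X + X\{a} + b.b.X))\{a} + b.b.(rec X. a.(0 + X + X\{a} + b.b.X)) ⊢ =a=> v1, =b=> v2
  v2 = b.(rec X. a.(0 + X + X\{a} + b.b.X)) ⊢ =b=> v0
Trace ⟨aaba⟩ through P, begin at {u0}:
  step 1 (a): {u1}
  step 2 (a): {u1, u2}
  step 3 (b): {u0}
  step 4 (a): {u1}
  P completes σ.
Trace ⟨aaba⟩ through Q, begin at {v0}:
  step 1 (a): {v1}
  step 2 (a): {v1}
  step 3 (b): {v2}
  step 4 (a): ∅  — Q cannot continue

aaba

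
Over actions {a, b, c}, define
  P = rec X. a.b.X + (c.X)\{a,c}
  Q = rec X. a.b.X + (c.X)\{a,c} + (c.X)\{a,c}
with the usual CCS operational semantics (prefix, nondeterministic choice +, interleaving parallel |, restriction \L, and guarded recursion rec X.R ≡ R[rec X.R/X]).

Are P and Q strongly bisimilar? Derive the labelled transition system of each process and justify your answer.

LTS(P): 2 reachable states
  u0 = rec X. a.b.X + (c.X)\{a,c} ⊢ =a=> u1
  u1 = b.(rec X. a.b.X + (c.X)\{a,c}) ⊢ =b=> u0
LTS(Q): 2 reachable states
  v0 = rec X. a.b.X + (c.X)\{a,c} + (c.X)\{a,c} ⊢ =a=> v1
  v1 = b.(rec X. a.b.X + (c.X)\{a,c} + (c.X)\{a,c}) ⊢ =b=> v0
Coarsest stable partition (strong bisimilarity classes):
  B0 = {u0, v0}
  B1 = {u1, v1}
u0 ∈ B0, v0 ∈ B0 → same block

YES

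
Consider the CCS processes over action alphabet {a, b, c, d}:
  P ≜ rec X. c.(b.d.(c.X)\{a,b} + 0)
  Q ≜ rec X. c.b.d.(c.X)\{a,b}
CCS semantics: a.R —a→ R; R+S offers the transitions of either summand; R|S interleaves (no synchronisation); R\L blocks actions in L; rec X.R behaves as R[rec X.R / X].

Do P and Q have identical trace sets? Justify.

traces(P) = traces(Q)

Reachable graph of P (6 states):
  u0 = rec X. c.(b.d.(c.X)\{a,b} + 0) | -c-> u1
  u1 = b.d.(c.(rec X. c.(b.d.(c.X)\{a,b} + 0)))\{a,b} + 0 | -b-> u2
  u2 = d.(c.(rec X. c.(b.d.(c.X)\{a,b} + 0)))\{a,b} | -d-> u3
  u3 = (c.(rec X. c.(b.d.(c.X)\{a,b} + 0)))\{a,b} | -c-> u4
  u4 = (rec X. c.(b.d.(c.X)\{a,b} + 0))\{a,b} | -c-> u5
  u5 = (b.d.(c.(rec X. c.(b.d.(c.X)\{a,b} + 0)))\{a,b} + 0)\{a,b} | ·
Reachable graph of Q (6 states):
  v0 = rec X. c.b.d.(c.X)\{a,b} | -c-> v1
  v1 = b.d.(c.(rec X. c.b.d.(c.X)\{a,b}))\{a,b} | -b-> v2
  v2 = d.(c.(rec X. c.b.d.(c.X)\{a,b}))\{a,b} | -d-> v3
  v3 = (c.(rec X. c.b.d.(c.X)\{a,b}))\{a,b} | -c-> v4
  v4 = (rec X. c.b.d.(c.X)\{a,b})\{a,b} | -c-> v5
  v5 = (b.d.(c.(rec X. c.b.d.(c.X)\{a,b}))\{a,b})\{a,b} | ·
Partition-refinement fixed point:
  B0 = {u0, v0}
  B1 = {u1, v1}
  B2 = {u2, v2}
  B3 = {u3, v3}
  B4 = {u4, v4}
  B5 = {u5, v5}
u0 ∈ B0, v0 ∈ B0 → same block
Bisimilar ⇒ trace-equivalent.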